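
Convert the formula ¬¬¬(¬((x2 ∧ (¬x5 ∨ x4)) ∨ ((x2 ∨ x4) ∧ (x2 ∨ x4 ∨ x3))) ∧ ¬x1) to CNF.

x2 ∨ x4 ∨ x1

¬¬¬(¬((x2 ∧ (¬x5 ∨ x4)) ∨ ((x2 ∨ x4) ∧ (x2 ∨ x4 ∨ x3))) ∧ ¬x1)
≡ ¬(¬((x2 ∧ (¬x5 ∨ x4)) ∨ ((x2 ∨ x4) ∧ (x2 ∨ x4 ∨ x3))) ∧ ¬x1)   (double negation)
≡ ¬¬((x2 ∧ (¬x5 ∨ x4)) ∨ ((x2 ∨ x4) ∧ (x2 ∨ x4 ∨ x3))) ∨ ¬¬x1   (De Morgan)
≡ (x2 ∧ (¬x5 ∨ x4)) ∨ ((x2 ∨ x4) ∧ (x2 ∨ x4 ∨ x3)) ∨ ¬¬x1   (double negation)
≡ (x2 ∧ (¬x5 ∨ x4)) ∨ ((x2 ∨ x4) ∧ (x2 ∨ x4 ∨ x3)) ∨ x1   (double negation)
≡ (x2 ∨ x2 ∨ x4 ∨ x1) ∧ (x2 ∨ x2 ∨ x4 ∨ x3 ∨ x1) ∧ (¬x5 ∨ x4 ∨ x2 ∨ x4 ∨ x1) ∧ (¬x5 ∨ x4 ∨ x2 ∨ x4 ∨ x3 ∨ x1)   (distribute ∨ over ∧)
≡ x2 ∨ x4 ∨ x1   (simplify)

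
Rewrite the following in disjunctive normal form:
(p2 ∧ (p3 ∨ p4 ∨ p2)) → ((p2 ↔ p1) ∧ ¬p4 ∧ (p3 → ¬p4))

¬p2 ∨ (p1 ∧ p2 ∧ ¬p4)

(p2 ∧ (p3 ∨ p4 ∨ p2)) → ((p2 ↔ p1) ∧ ¬p4 ∧ (p3 → ¬p4))
≡ ¬(p2 ∧ (p3 ∨ p4 ∨ p2)) ∨ ((p2 ↔ p1) ∧ ¬p4 ∧ (p3 → ¬p4))   (eliminate →)
≡ ¬(p2 ∧ (p3 ∨ p4 ∨ p2)) ∨ ((p2 → p1) ∧ (p1 → p2) ∧ ¬p4 ∧ (p3 → ¬p4))   (eliminate ↔)
≡ ¬(p2 ∧ (p3 ∨ p4 ∨ p2)) ∨ ((¬p2 ∨ p1) ∧ (p1 → p2) ∧ ¬p4 ∧ (p3 → ¬p4))   (eliminate →)
≡ ¬(p2 ∧ (p3 ∨ p4 ∨ p2)) ∨ ((¬p2 ∨ p1) ∧ (¬p1 ∨ p2) ∧ ¬p4 ∧ (p3 → ¬p4))   (eliminate →)
≡ ¬(p2 ∧ (p3 ∨ p4 ∨ p2)) ∨ ((¬p2 ∨ p1) ∧ (¬p1 ∨ p2) ∧ ¬p4 ∧ (¬p3 ∨ ¬p4))   (eliminate →)
≡ ¬p2 ∨ ¬(p3 ∨ p4 ∨ p2) ∨ ((¬p2 ∨ p1) ∧ (¬p1 ∨ p2) ∧ ¬p4 ∧ (¬p3 ∨ ¬p4))   (De Morgan)
≡ ¬p2 ∨ (¬p3 ∧ ¬p4 ∧ ¬p2) ∨ ((¬p2 ∨ p1) ∧ (¬p1 ∨ p2) ∧ ¬p4 ∧ (¬p3 ∨ ¬p4))   (De Morgan)
≡ ¬p2 ∨ (¬p3 ∧ ¬p4 ∧ ¬p2) ∨ (¬p2 ∧ ¬p1 ∧ ¬p4 ∧ ¬p3) ∨ (¬p2 ∧ ¬p1 ∧ ¬p4 ∧ ¬p4) ∨ (¬p2 ∧ p2 ∧ ¬p4 ∧ ¬p3) ∨ (¬p2 ∧ p2 ∧ ¬p4 ∧ ¬p4) ∨ (p1 ∧ ¬p1 ∧ ¬p4 ∧ ¬p3) ∨ (p1 ∧ ¬p1 ∧ ¬p4 ∧ ¬p4) ∨ (p1 ∧ p2 ∧ ¬p4 ∧ ¬p3) ∨ (p1 ∧ p2 ∧ ¬p4 ∧ ¬p4)   (distribute ∧ over ∨)
≡ ¬p2 ∨ (p1 ∧ p2 ∧ ¬p4)   (simplify)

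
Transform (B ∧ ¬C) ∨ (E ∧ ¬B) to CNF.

(B ∨ E) ∧ (¬C ∨ E) ∧ (¬C ∨ ¬B)

(B ∧ ¬C) ∨ (E ∧ ¬B)
≡ (B ∨ E) ∧ (B ∨ ¬B) ∧ (¬C ∨ E) ∧ (¬C ∨ ¬B)   — distribute ∨ over ∧
≡ (B ∨ E) ∧ (¬C ∨ E) ∧ (¬C ∨ ¬B)   — simplify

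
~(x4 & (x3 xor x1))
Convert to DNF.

~(x4 & (x3 xor x1))
≡ ~(x4 & ((x3 & ~x1) | (~x3 & x1)))   [expand xor]
≡ ~x4 | ~((x3 & ~x1) | (~x3 & x1))   [De Morgan]
≡ ~x4 | (~(x3 & ~x1) & ~(~x3 & x1))   [De Morgan]
≡ ~x4 | ((~x3 | ~~x1) & ~(~x3 & x1))   [De Morgan]
≡ ~x4 | ((~x3 | x1) & ~(~x3 & x1))   [double negation]
≡ ~x4 | ((~x3 | x1) & (~~x3 | ~x1))   [De Morgan]
≡ ~x4 | ((~x3 | x1) & (x3 | ~x1))   [double negation]
≡ ~x4 | (~x3 & x3) | (~x3 & ~x1) | (x1 & x3) | (x1 & ~x1)   [distribute & over |]
≡ ~x4 | (~x3 & ~x1) | (x1 & x3)   [simplify]

~x4 | (~x3 & ~x1) | (x1 & x3)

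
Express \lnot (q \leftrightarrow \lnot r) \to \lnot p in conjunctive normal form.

\lnot (q \leftrightarrow \lnot r) \to \lnot p
≡ \lnot \lnot (q \leftrightarrow \lnot r) \lor \lnot p   (eliminate \to)
≡ \lnot \lnot ((q \to \lnot r) \land (\lnot r \to q)) \lor \lnot p   (eliminate \leftrightarrow)
≡ \lnot \lnot ((\lnot q \lor \lnot r) \land (\lnot r \to q)) \lor \lnot p   (eliminate \to)
≡ \lnot \lnot ((\lnot q \lor \lnot r) \land (\lnot \lnot r \lor q)) \lor \lnot p   (eliminate \to)
≡ ((\lnot q \lor \lnot r) \land (\lnot \lnot r \lor q)) \lor \lnot p   (double negation)
≡ ((\lnot q \lor \lnot r) \land (r \lor q)) \lor \lnot p   (double negation)
≡ (\lnot q \lor \lnot r \lor \lnot p) \land (r \lor q \lor \lnot p)   (distribute \lor over \land)

(\lnot q \lor \lnot r \lor \lnot p) \land (r \lor q \lor \lnot p)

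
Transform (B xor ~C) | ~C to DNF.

(B xor ~C) | ~C
≡ (B & ~~C) | (~B & ~C) | ~C   [expand xor]
≡ (B & C) | (~B & ~C) | ~C   [double negation]
≡ (B & C) | ~C   [simplify]

(B & C) | ~C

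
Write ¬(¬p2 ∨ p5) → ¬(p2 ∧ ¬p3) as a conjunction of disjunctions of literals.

¬p2 ∨ p5 ∨ p3

¬(¬p2 ∨ p5) → ¬(p2 ∧ ¬p3)
⇔ ¬¬(¬p2 ∨ p5) ∨ ¬(p2 ∧ ¬p3)   (eliminate →)
⇔ ¬p2 ∨ p5 ∨ ¬(p2 ∧ ¬p3)   (double negation)
⇔ ¬p2 ∨ p5 ∨ ¬p2 ∨ ¬¬p3   (De Morgan)
⇔ ¬p2 ∨ p5 ∨ ¬p2 ∨ p3   (double negation)
⇔ ¬p2 ∨ p5 ∨ p3   (simplify)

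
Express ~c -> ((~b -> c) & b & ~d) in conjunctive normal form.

~c -> ((~b -> c) & b & ~d)
≡ ~~c | ((~b -> c) & b & ~d)   (eliminate ->)
≡ ~~c | ((~~b | c) & b & ~d)   (eliminate ->)
≡ c | ((~~b | c) & b & ~d)   (double negation)
≡ c | ((b | c) & b & ~d)   (double negation)
≡ (c | b | c) & (c | b) & (c | ~d)   (distribute | over &)
≡ (c | b) & (c | ~d)   (simplify)

(c | b) & (c | ~d)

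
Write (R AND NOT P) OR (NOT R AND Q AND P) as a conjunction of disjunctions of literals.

(R OR Q) AND (R OR P) AND (NOT P OR NOT R) AND (NOT P OR Q)

(R AND NOT P) OR (NOT R AND Q AND P)
= (R OR NOT R) AND (R OR Q) AND (R OR P) AND (NOT P OR NOT R) AND (NOT P OR Q) AND (NOT P OR P)   [distribute OR over AND]
= (R OR Q) AND (R OR P) AND (NOT P OR NOT R) AND (NOT P OR Q)   [simplify]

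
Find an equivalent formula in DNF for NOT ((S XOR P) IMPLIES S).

NOT ((S XOR P) IMPLIES S)
⇔ NOT (NOT (S XOR P) OR S)   (eliminate IMPLIES)
⇔ NOT (NOT ((S AND NOT P) OR (NOT S AND P)) OR S)   (expand XOR)
⇔ NOT NOT ((S AND NOT P) OR (NOT S AND P)) AND NOT S   (De Morgan)
⇔ ((S AND NOT P) OR (NOT S AND P)) AND NOT S   (double negation)
⇔ (S AND NOT P AND NOT S) OR (NOT S AND P AND NOT S)   (distribute AND over OR)
⇔ NOT S AND P   (simplify)

NOT S AND P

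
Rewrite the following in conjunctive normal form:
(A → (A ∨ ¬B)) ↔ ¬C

(A ∨ ¬C) ∧ (¬A ∨ ¬C) ∧ (B ∨ ¬C)

(A → (A ∨ ¬B)) ↔ ¬C
≡ ((A → (A ∨ ¬B)) → ¬C) ∧ (¬C → (A → (A ∨ ¬B)))
≡ (¬(A → (A ∨ ¬B)) ∨ ¬C) ∧ (¬C → (A → (A ∨ ¬B)))
≡ (¬(¬A ∨ A ∨ ¬B) ∨ ¬C) ∧ (¬C → (A → (A ∨ ¬B)))
≡ (¬(¬A ∨ A ∨ ¬B) ∨ ¬C) ∧ (¬¬C ∨ (A → (A ∨ ¬B)))
≡ (¬(¬A ∨ A ∨ ¬B) ∨ ¬C) ∧ (¬¬C ∨ ¬A ∨ A ∨ ¬B)
≡ ((¬¬A ∧ ¬A ∧ ¬¬B) ∨ ¬C) ∧ (¬¬C ∨ ¬A ∨ A ∨ ¬B)
≡ ((A ∧ ¬A ∧ ¬¬B) ∨ ¬C) ∧ (¬¬C ∨ ¬A ∨ A ∨ ¬B)
≡ ((A ∧ ¬A ∧ B) ∨ ¬C) ∧ (¬¬C ∨ ¬A ∨ A ∨ ¬B)
≡ ((A ∧ ¬A ∧ B) ∨ ¬C) ∧ (C ∨ ¬A ∨ A ∨ ¬B)
≡ (A ∨ ¬C) ∧ (¬A ∨ ¬C) ∧ (B ∨ ¬C) ∧ (C ∨ ¬A ∨ A ∨ ¬B)
≡ (A ∨ ¬C) ∧ (¬A ∨ ¬C) ∧ (B ∨ ¬C)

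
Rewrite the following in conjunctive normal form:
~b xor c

~b xor c
≡ (~b | c) & ~(~b & c)   (expand xor)
≡ (~b | c) & (~~b | ~c)   (De Morgan)
≡ (~b | c) & (b | ~c)   (double negation)

(~b | c) & (b | ~c)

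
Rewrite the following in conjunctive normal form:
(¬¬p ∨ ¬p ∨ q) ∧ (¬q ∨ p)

¬q ∨ p

(¬¬p ∨ ¬p ∨ q) ∧ (¬q ∨ p)
≡ (p ∨ ¬p ∨ q) ∧ (¬q ∨ p)   [double negation]
≡ ¬q ∨ p   [simplify]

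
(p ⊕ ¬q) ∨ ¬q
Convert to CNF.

(p ⊕ ¬q) ∨ ¬q
≡ ((p ∨ ¬q) ∧ ¬(p ∧ ¬q)) ∨ ¬q
≡ ((p ∨ ¬q) ∧ (¬p ∨ ¬¬q)) ∨ ¬q
≡ ((p ∨ ¬q) ∧ (¬p ∨ q)) ∨ ¬q
≡ (p ∨ ¬q ∨ ¬q) ∧ (¬p ∨ q ∨ ¬q)
≡ p ∨ ¬q

p ∨ ¬q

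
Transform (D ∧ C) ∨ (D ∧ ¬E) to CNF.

(D ∧ C) ∨ (D ∧ ¬E)
= (D ∨ D) ∧ (D ∨ ¬E) ∧ (C ∨ D) ∧ (C ∨ ¬E)   [distribute ∨ over ∧]
= D ∧ (C ∨ ¬E)   [simplify]

D ∧ (C ∨ ¬E)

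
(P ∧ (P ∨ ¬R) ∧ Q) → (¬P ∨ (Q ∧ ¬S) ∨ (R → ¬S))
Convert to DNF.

¬P ∨ ¬Q ∨ ¬R ∨ ¬S

(P ∧ (P ∨ ¬R) ∧ Q) → (¬P ∨ (Q ∧ ¬S) ∨ (R → ¬S))
≡ ¬(P ∧ (P ∨ ¬R) ∧ Q) ∨ ¬P ∨ (Q ∧ ¬S) ∨ (R → ¬S)
≡ ¬(P ∧ (P ∨ ¬R) ∧ Q) ∨ ¬P ∨ (Q ∧ ¬S) ∨ ¬R ∨ ¬S
≡ ¬P ∨ ¬(P ∨ ¬R) ∨ ¬Q ∨ ¬P ∨ (Q ∧ ¬S) ∨ ¬R ∨ ¬S
≡ ¬P ∨ (¬P ∧ ¬¬R) ∨ ¬Q ∨ ¬P ∨ (Q ∧ ¬S) ∨ ¬R ∨ ¬S
≡ ¬P ∨ (¬P ∧ R) ∨ ¬Q ∨ ¬P ∨ (Q ∧ ¬S) ∨ ¬R ∨ ¬S
≡ ¬P ∨ ¬Q ∨ ¬R ∨ ¬S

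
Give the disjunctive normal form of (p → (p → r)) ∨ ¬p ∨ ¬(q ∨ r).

(p → (p → r)) ∨ ¬p ∨ ¬(q ∨ r)
⇔ ¬p ∨ (p → r) ∨ ¬p ∨ ¬(q ∨ r)   [eliminate →]
⇔ ¬p ∨ ¬p ∨ r ∨ ¬p ∨ ¬(q ∨ r)   [eliminate →]
⇔ ¬p ∨ ¬p ∨ r ∨ ¬p ∨ (¬q ∧ ¬r)   [De Morgan]
⇔ ¬p ∨ r ∨ (¬q ∧ ¬r)   [simplify]

¬p ∨ r ∨ (¬q ∧ ¬r)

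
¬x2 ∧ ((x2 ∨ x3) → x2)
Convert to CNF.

¬x2 ∧ (¬x3 ∨ x2)

¬x2 ∧ ((x2 ∨ x3) → x2)
⇔ ¬x2 ∧ (¬(x2 ∨ x3) ∨ x2)   [eliminate →]
⇔ ¬x2 ∧ ((¬x2 ∧ ¬x3) ∨ x2)   [De Morgan]
⇔ ¬x2 ∧ (¬x2 ∨ x2) ∧ (¬x3 ∨ x2)   [distribute ∨ over ∧]
⇔ ¬x2 ∧ (¬x3 ∨ x2)   [simplify]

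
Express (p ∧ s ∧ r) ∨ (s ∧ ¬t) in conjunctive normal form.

(p ∨ ¬t) ∧ s ∧ (r ∨ ¬t)

(p ∧ s ∧ r) ∨ (s ∧ ¬t)
≡ (p ∨ s) ∧ (p ∨ ¬t) ∧ (s ∨ s) ∧ (s ∨ ¬t) ∧ (r ∨ s) ∧ (r ∨ ¬t)   (distribute ∨ over ∧)
≡ (p ∨ ¬t) ∧ s ∧ (r ∨ ¬t)   (simplify)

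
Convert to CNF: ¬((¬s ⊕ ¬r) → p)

¬((¬s ⊕ ¬r) → p)
≡ ¬(¬(¬s ⊕ ¬r) ∨ p)   [eliminate →]
≡ ¬(¬((¬s ∨ ¬r) ∧ ¬(¬s ∧ ¬r)) ∨ p)   [expand ⊕]
≡ ¬¬((¬s ∨ ¬r) ∧ ¬(¬s ∧ ¬r)) ∧ ¬p   [De Morgan]
≡ (¬s ∨ ¬r) ∧ ¬(¬s ∧ ¬r) ∧ ¬p   [double negation]
≡ (¬s ∨ ¬r) ∧ (¬¬s ∨ ¬¬r) ∧ ¬p   [De Morgan]
≡ (¬s ∨ ¬r) ∧ (s ∨ ¬¬r) ∧ ¬p   [double negation]
≡ (¬s ∨ ¬r) ∧ (s ∨ r) ∧ ¬p   [double negation]

(¬s ∨ ¬r) ∧ (s ∨ r) ∧ ¬p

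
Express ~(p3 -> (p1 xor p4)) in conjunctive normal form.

~(p3 -> (p1 xor p4))
⇔ ~(~p3 | (p1 xor p4))   (eliminate ->)
⇔ ~(~p3 | ((p1 | p4) & ~(p1 & p4)))   (expand xor)
⇔ ~~p3 & ~((p1 | p4) & ~(p1 & p4))   (De Morgan)
⇔ p3 & ~((p1 | p4) & ~(p1 & p4))   (double negation)
⇔ p3 & (~(p1 | p4) | ~~(p1 & p4))   (De Morgan)
⇔ p3 & ((~p1 & ~p4) | ~~(p1 & p4))   (De Morgan)
⇔ p3 & ((~p1 & ~p4) | (p1 & p4))   (double negation)
⇔ p3 & (~p1 | p1) & (~p1 | p4) & (~p4 | p1) & (~p4 | p4)   (distribute | over &)
⇔ p3 & (~p1 | p4) & (~p4 | p1)   (simplify)

p3 & (~p1 | p4) & (~p4 | p1)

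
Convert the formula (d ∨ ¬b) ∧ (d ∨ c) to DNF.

(d ∨ ¬b) ∧ (d ∨ c)
≡ (d ∧ d) ∨ (d ∧ c) ∨ (¬b ∧ d) ∨ (¬b ∧ c)   [distribute ∧ over ∨]
≡ d ∨ (¬b ∧ c)   [simplify]

d ∨ (¬b ∧ c)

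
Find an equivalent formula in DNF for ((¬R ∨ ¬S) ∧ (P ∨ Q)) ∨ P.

(¬R ∧ Q) ∨ (¬S ∧ Q) ∨ P

((¬R ∨ ¬S) ∧ (P ∨ Q)) ∨ P
≡ (¬R ∧ P) ∨ (¬R ∧ Q) ∨ (¬S ∧ P) ∨ (¬S ∧ Q) ∨ P   [distribute ∧ over ∨]
≡ (¬R ∧ Q) ∨ (¬S ∧ Q) ∨ P   [simplify]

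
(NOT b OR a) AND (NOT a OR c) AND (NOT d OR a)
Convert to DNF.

(NOT b OR a) AND (NOT a OR c) AND (NOT d OR a)
= (NOT b AND NOT a AND NOT d) OR (NOT b AND NOT a AND a) OR (NOT b AND c AND NOT d) OR (NOT b AND c AND a) OR (a AND NOT a AND NOT d) OR (a AND NOT a AND a) OR (a AND c AND NOT d) OR (a AND c AND a)   [distribute AND over OR]
= (NOT b AND NOT a AND NOT d) OR (NOT b AND c AND NOT d) OR (a AND c)   [simplify]

(NOT b AND NOT a AND NOT d) OR (NOT b AND c AND NOT d) OR (a AND c)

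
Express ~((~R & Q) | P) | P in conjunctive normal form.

R | ~Q | P

~((~R & Q) | P) | P
≡ (~(~R & Q) & ~P) | P   [De Morgan]
≡ ((~~R | ~Q) & ~P) | P   [De Morgan]
≡ ((R | ~Q) & ~P) | P   [double negation]
≡ (R | ~Q | P) & (~P | P)   [distribute | over &]
≡ R | ~Q | P   [simplify]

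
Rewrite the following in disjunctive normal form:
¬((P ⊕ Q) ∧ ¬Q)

(¬P ∧ ¬Q) ∨ Q

¬((P ⊕ Q) ∧ ¬Q)
⇔ ¬(((P ∧ ¬Q) ∨ (¬P ∧ Q)) ∧ ¬Q)
⇔ ¬((P ∧ ¬Q) ∨ (¬P ∧ Q)) ∨ ¬¬Q
⇔ (¬(P ∧ ¬Q) ∧ ¬(¬P ∧ Q)) ∨ ¬¬Q
⇔ ((¬P ∨ ¬¬Q) ∧ ¬(¬P ∧ Q)) ∨ ¬¬Q
⇔ ((¬P ∨ Q) ∧ ¬(¬P ∧ Q)) ∨ ¬¬Q
⇔ ((¬P ∨ Q) ∧ (¬¬P ∨ ¬Q)) ∨ ¬¬Q
⇔ ((¬P ∨ Q) ∧ (P ∨ ¬Q)) ∨ ¬¬Q
⇔ ((¬P ∨ Q) ∧ (P ∨ ¬Q)) ∨ Q
⇔ (¬P ∧ P) ∨ (¬P ∧ ¬Q) ∨ (Q ∧ P) ∨ (Q ∧ ¬Q) ∨ Q
⇔ (¬P ∧ ¬Q) ∨ Q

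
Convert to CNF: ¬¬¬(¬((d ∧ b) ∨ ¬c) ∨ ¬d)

¬¬¬(¬((d ∧ b) ∨ ¬c) ∨ ¬d)
≡ ¬(¬((d ∧ b) ∨ ¬c) ∨ ¬d)   [double negation]
≡ ¬¬((d ∧ b) ∨ ¬c) ∧ ¬¬d   [De Morgan]
≡ ((d ∧ b) ∨ ¬c) ∧ ¬¬d   [double negation]
≡ ((d ∧ b) ∨ ¬c) ∧ d   [double negation]
≡ (d ∨ ¬c) ∧ (b ∨ ¬c) ∧ d   [distribute ∨ over ∧]
≡ (b ∨ ¬c) ∧ d   [simplify]

(b ∨ ¬c) ∧ d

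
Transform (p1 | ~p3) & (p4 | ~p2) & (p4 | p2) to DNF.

(p1 & p4) | (~p3 & p4)

(p1 | ~p3) & (p4 | ~p2) & (p4 | p2)
⇔ (p1 & p4 & p4) | (p1 & p4 & p2) | (p1 & ~p2 & p4) | (p1 & ~p2 & p2) | (~p3 & p4 & p4) | (~p3 & p4 & p2) | (~p3 & ~p2 & p4) | (~p3 & ~p2 & p2)
⇔ (p1 & p4) | (~p3 & p4)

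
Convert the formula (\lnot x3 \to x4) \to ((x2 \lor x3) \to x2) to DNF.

(\lnot x3 \land \lnot x4) \lor (\lnot x2 \land \lnot x3) \lor x2

(\lnot x3 \to x4) \to ((x2 \lor x3) \to x2)
= \lnot (\lnot x3 \to x4) \lor ((x2 \lor x3) \to x2)   [eliminate \to]
= \lnot (\lnot \lnot x3 \lor x4) \lor ((x2 \lor x3) \to x2)   [eliminate \to]
= \lnot (\lnot \lnot x3 \lor x4) \lor \lnot (x2 \lor x3) \lor x2   [eliminate \to]
= (\lnot \lnot \lnot x3 \land \lnot x4) \lor \lnot (x2 \lor x3) \lor x2   [De Morgan]
= (\lnot x3 \land \lnot x4) \lor \lnot (x2 \lor x3) \lor x2   [double negation]
= (\lnot x3 \land \lnot x4) \lor (\lnot x2 \land \lnot x3) \lor x2   [De Morgan]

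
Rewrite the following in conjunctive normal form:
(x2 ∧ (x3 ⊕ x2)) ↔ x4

(x2 ∧ (x3 ⊕ x2)) ↔ x4
= ((x2 ∧ (x3 ⊕ x2)) → x4) ∧ (x4 → (x2 ∧ (x3 ⊕ x2)))   [eliminate ↔]
= (¬(x2 ∧ (x3 ⊕ x2)) ∨ x4) ∧ (x4 → (x2 ∧ (x3 ⊕ x2)))   [eliminate →]
= (¬(x2 ∧ (x3 ∨ x2) ∧ ¬(x3 ∧ x2)) ∨ x4) ∧ (x4 → (x2 ∧ (x3 ⊕ x2)))   [expand ⊕]
= (¬(x2 ∧ (x3 ∨ x2) ∧ ¬(x3 ∧ x2)) ∨ x4) ∧ (¬x4 ∨ (x2 ∧ (x3 ⊕ x2)))   [eliminate →]
= (¬(x2 ∧ (x3 ∨ x2) ∧ ¬(x3 ∧ x2)) ∨ x4) ∧ (¬x4 ∨ (x2 ∧ (x3 ∨ x2) ∧ ¬(x3 ∧ x2)))   [expand ⊕]
= (¬x2 ∨ ¬(x3 ∨ x2) ∨ ¬¬(x3 ∧ x2) ∨ x4) ∧ (¬x4 ∨ (x2 ∧ (x3 ∨ x2) ∧ ¬(x3 ∧ x2)))   [De Morgan]
= (¬x2 ∨ (¬x3 ∧ ¬x2) ∨ ¬¬(x3 ∧ x2) ∨ x4) ∧ (¬x4 ∨ (x2 ∧ (x3 ∨ x2) ∧ ¬(x3 ∧ x2)))   [De Morgan]
= (¬x2 ∨ (¬x3 ∧ ¬x2) ∨ (x3 ∧ x2) ∨ x4) ∧ (¬x4 ∨ (x2 ∧ (x3 ∨ x2) ∧ ¬(x3 ∧ x2)))   [double negation]
= (¬x2 ∨ (¬x3 ∧ ¬x2) ∨ (x3 ∧ x2) ∨ x4) ∧ (¬x4 ∨ (x2 ∧ (x3 ∨ x2) ∧ (¬x3 ∨ ¬x2)))   [De Morgan]
= (¬x2 ∨ ¬x3 ∨ x3 ∨ x4) ∧ (¬x2 ∨ ¬x3 ∨ x2 ∨ x4) ∧ (¬x2 ∨ ¬x2 ∨ x3 ∨ x4) ∧ (¬x2 ∨ ¬x2 ∨ x2 ∨ x4) ∧ (¬x4 ∨ x2) ∧ (¬x4 ∨ x3 ∨ x2) ∧ (¬x4 ∨ ¬x3 ∨ ¬x2)   [distribute ∨ over ∧]
= (¬x2 ∨ x3 ∨ x4) ∧ (¬x4 ∨ x2) ∧ (¬x4 ∨ ¬x3 ∨ ¬x2)   [simplify]

(¬x2 ∨ x3 ∨ x4) ∧ (¬x4 ∨ x2) ∧ (¬x4 ∨ ¬x3 ∨ ¬x2)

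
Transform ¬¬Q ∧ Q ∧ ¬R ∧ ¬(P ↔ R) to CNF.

¬¬Q ∧ Q ∧ ¬R ∧ ¬(P ↔ R)
= ¬¬Q ∧ Q ∧ ¬R ∧ ¬((P → R) ∧ (R → P))   [eliminate ↔]
= ¬¬Q ∧ Q ∧ ¬R ∧ ¬((¬P ∨ R) ∧ (R → P))   [eliminate →]
= ¬¬Q ∧ Q ∧ ¬R ∧ ¬((¬P ∨ R) ∧ (¬R ∨ P))   [eliminate →]
= Q ∧ Q ∧ ¬R ∧ ¬((¬P ∨ R) ∧ (¬R ∨ P))   [double negation]
= Q ∧ Q ∧ ¬R ∧ (¬(¬P ∨ R) ∨ ¬(¬R ∨ P))   [De Morgan]
= Q ∧ Q ∧ ¬R ∧ ((¬¬P ∧ ¬R) ∨ ¬(¬R ∨ P))   [De Morgan]
= Q ∧ Q ∧ ¬R ∧ ((P ∧ ¬R) ∨ ¬(¬R ∨ P))   [double negation]
= Q ∧ Q ∧ ¬R ∧ ((P ∧ ¬R) ∨ (¬¬R ∧ ¬P))   [De Morgan]
= Q ∧ Q ∧ ¬R ∧ ((P ∧ ¬R) ∨ (R ∧ ¬P))   [double negation]
= Q ∧ Q ∧ ¬R ∧ (P ∨ R) ∧ (P ∨ ¬P) ∧ (¬R ∨ R) ∧ (¬R ∨ ¬P)   [distribute ∨ over ∧]
= Q ∧ ¬R ∧ (P ∨ R)   [simplify]

Q ∧ ¬R ∧ (P ∨ R)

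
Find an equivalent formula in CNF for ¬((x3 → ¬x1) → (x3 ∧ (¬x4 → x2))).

¬((x3 → ¬x1) → (x3 ∧ (¬x4 → x2)))
≡ ¬(¬(x3 → ¬x1) ∨ (x3 ∧ (¬x4 → x2)))   [eliminate →]
≡ ¬(¬(¬x3 ∨ ¬x1) ∨ (x3 ∧ (¬x4 → x2)))   [eliminate →]
≡ ¬(¬(¬x3 ∨ ¬x1) ∨ (x3 ∧ (¬¬x4 ∨ x2)))   [eliminate →]
≡ ¬¬(¬x3 ∨ ¬x1) ∧ ¬(x3 ∧ (¬¬x4 ∨ x2))   [De Morgan]
≡ (¬x3 ∨ ¬x1) ∧ ¬(x3 ∧ (¬¬x4 ∨ x2))   [double negation]
≡ (¬x3 ∨ ¬x1) ∧ (¬x3 ∨ ¬(¬¬x4 ∨ x2))   [De Morgan]
≡ (¬x3 ∨ ¬x1) ∧ (¬x3 ∨ (¬¬¬x4 ∧ ¬x2))   [De Morgan]
≡ (¬x3 ∨ ¬x1) ∧ (¬x3 ∨ (¬x4 ∧ ¬x2))   [double negation]
≡ (¬x3 ∨ ¬x1) ∧ (¬x3 ∨ ¬x4) ∧ (¬x3 ∨ ¬x2)   [distribute ∨ over ∧]

(¬x3 ∨ ¬x1) ∧ (¬x3 ∨ ¬x4) ∧ (¬x3 ∨ ¬x2)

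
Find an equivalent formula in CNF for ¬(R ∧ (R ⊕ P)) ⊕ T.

¬(R ∧ (R ⊕ P)) ⊕ T
⇔ (¬(R ∧ (R ⊕ P)) ∨ T) ∧ ¬(¬(R ∧ (R ⊕ P)) ∧ T)
⇔ (¬(R ∧ (R ∨ P) ∧ ¬(R ∧ P)) ∨ T) ∧ ¬(¬(R ∧ (R ⊕ P)) ∧ T)
⇔ (¬(R ∧ (R ∨ P) ∧ ¬(R ∧ P)) ∨ T) ∧ ¬(¬(R ∧ (R ∨ P) ∧ ¬(R ∧ P)) ∧ T)
⇔ (¬R ∨ ¬(R ∨ P) ∨ ¬¬(R ∧ P) ∨ T) ∧ ¬(¬(R ∧ (R ∨ P) ∧ ¬(R ∧ P)) ∧ T)
⇔ (¬R ∨ (¬R ∧ ¬P) ∨ ¬¬(R ∧ P) ∨ T) ∧ ¬(¬(R ∧ (R ∨ P) ∧ ¬(R ∧ P)) ∧ T)
⇔ (¬R ∨ (¬R ∧ ¬P) ∨ (R ∧ P) ∨ T) ∧ ¬(¬(R ∧ (R ∨ P) ∧ ¬(R ∧ P)) ∧ T)
⇔ (¬R ∨ (¬R ∧ ¬P) ∨ (R ∧ P) ∨ T) ∧ (¬¬(R ∧ (R ∨ P) ∧ ¬(R ∧ P)) ∨ ¬T)
⇔ (¬R ∨ (¬R ∧ ¬P) ∨ (R ∧ P) ∨ T) ∧ ((R ∧ (R ∨ P) ∧ ¬(R ∧ P)) ∨ ¬T)
⇔ (¬R ∨ (¬R ∧ ¬P) ∨ (R ∧ P) ∨ T) ∧ ((R ∧ (R ∨ P) ∧ (¬R ∨ ¬P)) ∨ ¬T)
⇔ (¬R ∨ ¬R ∨ R ∨ T) ∧ (¬R ∨ ¬R ∨ P ∨ T) ∧ (¬R ∨ ¬P ∨ R ∨ T) ∧ (¬R ∨ ¬P ∨ P ∨ T) ∧ (R ∨ ¬T) ∧ (R ∨ P ∨ ¬T) ∧ (¬R ∨ ¬P ∨ ¬T)
⇔ (¬R ∨ P ∨ T) ∧ (R ∨ ¬T) ∧ (¬R ∨ ¬P ∨ ¬T)

(¬R ∨ P ∨ T) ∧ (R ∨ ¬T) ∧ (¬R ∨ ¬P ∨ ¬T)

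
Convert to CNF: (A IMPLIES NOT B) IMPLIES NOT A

B OR NOT A

(A IMPLIES NOT B) IMPLIES NOT A
≡ NOT (A IMPLIES NOT B) OR NOT A   (eliminate IMPLIES)
≡ NOT (NOT A OR NOT B) OR NOT A   (eliminate IMPLIES)
≡ (NOT NOT A AND NOT NOT B) OR NOT A   (De Morgan)
≡ (A AND NOT NOT B) OR NOT A   (double negation)
≡ (A AND B) OR NOT A   (double negation)
≡ (A OR NOT A) AND (B OR NOT A)   (distribute OR over AND)
≡ B OR NOT A   (simplify)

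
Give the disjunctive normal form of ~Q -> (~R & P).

~Q -> (~R & P)
≡ ~~Q | (~R & P)   — eliminate ->
≡ Q | (~R & P)   — double negation

Q | (~R & P)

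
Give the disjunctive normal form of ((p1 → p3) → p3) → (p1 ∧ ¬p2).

(¬p1 ∧ ¬p3) ∨ (p1 ∧ ¬p2)

((p1 → p3) → p3) → (p1 ∧ ¬p2)
≡ ¬((p1 → p3) → p3) ∨ (p1 ∧ ¬p2)   [eliminate →]
≡ ¬(¬(p1 → p3) ∨ p3) ∨ (p1 ∧ ¬p2)   [eliminate →]
≡ ¬(¬(¬p1 ∨ p3) ∨ p3) ∨ (p1 ∧ ¬p2)   [eliminate →]
≡ (¬¬(¬p1 ∨ p3) ∧ ¬p3) ∨ (p1 ∧ ¬p2)   [De Morgan]
≡ ((¬p1 ∨ p3) ∧ ¬p3) ∨ (p1 ∧ ¬p2)   [double negation]
≡ (¬p1 ∧ ¬p3) ∨ (p3 ∧ ¬p3) ∨ (p1 ∧ ¬p2)   [distribute ∧ over ∨]
≡ (¬p1 ∧ ¬p3) ∨ (p1 ∧ ¬p2)   [simplify]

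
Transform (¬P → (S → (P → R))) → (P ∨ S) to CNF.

(¬P → (S → (P → R))) → (P ∨ S)
= ¬(¬P → (S → (P → R))) ∨ P ∨ S
= ¬(¬¬P ∨ (S → (P → R))) ∨ P ∨ S
= ¬(¬¬P ∨ ¬S ∨ (P → R)) ∨ P ∨ S
= ¬(¬¬P ∨ ¬S ∨ ¬P ∨ R) ∨ P ∨ S
= (¬¬¬P ∧ ¬¬S ∧ ¬¬P ∧ ¬R) ∨ P ∨ S
= (¬P ∧ ¬¬S ∧ ¬¬P ∧ ¬R) ∨ P ∨ S
= (¬P ∧ S ∧ ¬¬P ∧ ¬R) ∨ P ∨ S
= (¬P ∧ S ∧ P ∧ ¬R) ∨ P ∨ S
= (¬P ∨ P ∨ S) ∧ (S ∨ P ∨ S) ∧ (P ∨ P ∨ S) ∧ (¬R ∨ P ∨ S)
= S ∨ P

S ∨ P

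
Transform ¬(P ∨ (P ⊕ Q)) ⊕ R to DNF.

(¬P ∧ ¬Q ∧ ¬R) ∨ (P ∧ R) ∨ (¬P ∧ Q ∧ R)

¬(P ∨ (P ⊕ Q)) ⊕ R
= (¬(P ∨ (P ⊕ Q)) ∧ ¬R) ∨ (¬¬(P ∨ (P ⊕ Q)) ∧ R)   [expand ⊕]
= (¬(P ∨ (P ∧ ¬Q) ∨ (¬P ∧ Q)) ∧ ¬R) ∨ (¬¬(P ∨ (P ⊕ Q)) ∧ R)   [expand ⊕]
= (¬(P ∨ (P ∧ ¬Q) ∨ (¬P ∧ Q)) ∧ ¬R) ∨ (¬¬(P ∨ (P ∧ ¬Q) ∨ (¬P ∧ Q)) ∧ R)   [expand ⊕]
= (¬P ∧ ¬(P ∧ ¬Q) ∧ ¬(¬P ∧ Q) ∧ ¬R) ∨ (¬¬(P ∨ (P ∧ ¬Q) ∨ (¬P ∧ Q)) ∧ R)   [De Morgan]
= (¬P ∧ (¬P ∨ ¬¬Q) ∧ ¬(¬P ∧ Q) ∧ ¬R) ∨ (¬¬(P ∨ (P ∧ ¬Q) ∨ (¬P ∧ Q)) ∧ R)   [De Morgan]
= (¬P ∧ (¬P ∨ Q) ∧ ¬(¬P ∧ Q) ∧ ¬R) ∨ (¬¬(P ∨ (P ∧ ¬Q) ∨ (¬P ∧ Q)) ∧ R)   [double negation]
= (¬P ∧ (¬P ∨ Q) ∧ (¬¬P ∨ ¬Q) ∧ ¬R) ∨ (¬¬(P ∨ (P ∧ ¬Q) ∨ (¬P ∧ Q)) ∧ R)   [De Morgan]
= (¬P ∧ (¬P ∨ Q) ∧ (P ∨ ¬Q) ∧ ¬R) ∨ (¬¬(P ∨ (P ∧ ¬Q) ∨ (¬P ∧ Q)) ∧ R)   [double negation]
= (¬P ∧ (¬P ∨ Q) ∧ (P ∨ ¬Q) ∧ ¬R) ∨ ((P ∨ (P ∧ ¬Q) ∨ (¬P ∧ Q)) ∧ R)   [double negation]
= (¬P ∧ ¬P ∧ P ∧ ¬R) ∨ (¬P ∧ ¬P ∧ ¬Q ∧ ¬R) ∨ (¬P ∧ Q ∧ P ∧ ¬R) ∨ (¬P ∧ Q ∧ ¬Q ∧ ¬R) ∨ (P ∧ R) ∨ (P ∧ ¬Q ∧ R) ∨ (¬P ∧ Q ∧ R)   [distribute ∧ over ∨]
= (¬P ∧ ¬Q ∧ ¬R) ∨ (P ∧ R) ∨ (¬P ∧ Q ∧ R)   [simplify]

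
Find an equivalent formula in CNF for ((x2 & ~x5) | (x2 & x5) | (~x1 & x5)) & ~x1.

(x2 | x5) & ~x1

((x2 & ~x5) | (x2 & x5) | (~x1 & x5)) & ~x1
≡ (x2 | x2 | ~x1) & (x2 | x2 | x5) & (x2 | x5 | ~x1) & (x2 | x5 | x5) & (~x5 | x2 | ~x1) & (~x5 | x2 | x5) & (~x5 | x5 | ~x1) & (~x5 | x5 | x5) & ~x1   — distribute | over &
≡ (x2 | x5) & ~x1   — simplify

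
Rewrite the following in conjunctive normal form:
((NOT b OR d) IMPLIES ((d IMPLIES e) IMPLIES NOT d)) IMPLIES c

((NOT b OR d) IMPLIES ((d IMPLIES e) IMPLIES NOT d)) IMPLIES c
= NOT ((NOT b OR d) IMPLIES ((d IMPLIES e) IMPLIES NOT d)) OR c   (eliminate IMPLIES)
= NOT (NOT (NOT b OR d) OR ((d IMPLIES e) IMPLIES NOT d)) OR c   (eliminate IMPLIES)
= NOT (NOT (NOT b OR d) OR NOT (d IMPLIES e) OR NOT d) OR c   (eliminate IMPLIES)
= NOT (NOT (NOT b OR d) OR NOT (NOT d OR e) OR NOT d) OR c   (eliminate IMPLIES)
= (NOT NOT (NOT b OR d) AND NOT NOT (NOT d OR e) AND NOT NOT d) OR c   (De Morgan)
= ((NOT b OR d) AND NOT NOT (NOT d OR e) AND NOT NOT d) OR c   (double negation)
= ((NOT b OR d) AND (NOT d OR e) AND NOT NOT d) OR c   (double negation)
= ((NOT b OR d) AND (NOT d OR e) AND d) OR c   (double negation)
= (NOT b OR d OR c) AND (NOT d OR e OR c) AND (d OR c)   (distribute OR over AND)
= (NOT d OR e OR c) AND (d OR c)   (simplify)

(NOT d OR e OR c) AND (d OR c)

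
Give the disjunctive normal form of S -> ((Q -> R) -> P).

S -> ((Q -> R) -> P)
⇔ ~S | ((Q -> R) -> P)   (eliminate ->)
⇔ ~S | ~(Q -> R) | P   (eliminate ->)
⇔ ~S | ~(~Q | R) | P   (eliminate ->)
⇔ ~S | (~~Q & ~R) | P   (De Morgan)
⇔ ~S | (Q & ~R) | P   (double negation)

~S | (Q & ~R) | P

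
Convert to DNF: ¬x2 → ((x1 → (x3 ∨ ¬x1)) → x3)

¬x2 → ((x1 → (x3 ∨ ¬x1)) → x3)
= ¬¬x2 ∨ ((x1 → (x3 ∨ ¬x1)) → x3)   — eliminate →
= ¬¬x2 ∨ ¬(x1 → (x3 ∨ ¬x1)) ∨ x3   — eliminate →
= ¬¬x2 ∨ ¬(¬x1 ∨ x3 ∨ ¬x1) ∨ x3   — eliminate →
= x2 ∨ ¬(¬x1 ∨ x3 ∨ ¬x1) ∨ x3   — double negation
= x2 ∨ (¬¬x1 ∧ ¬x3 ∧ ¬¬x1) ∨ x3   — De Morgan
= x2 ∨ (x1 ∧ ¬x3 ∧ ¬¬x1) ∨ x3   — double negation
= x2 ∨ (x1 ∧ ¬x3 ∧ x1) ∨ x3   — double negation
= x2 ∨ (x1 ∧ ¬x3) ∨ x3   — simplify

x2 ∨ (x1 ∧ ¬x3) ∨ x3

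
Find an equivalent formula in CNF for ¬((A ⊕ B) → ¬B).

¬((A ⊕ B) → ¬B)
≡ ¬(¬(A ⊕ B) ∨ ¬B)   [eliminate →]
≡ ¬(¬((A ∨ B) ∧ ¬(A ∧ B)) ∨ ¬B)   [expand ⊕]
≡ ¬¬((A ∨ B) ∧ ¬(A ∧ B)) ∧ ¬¬B   [De Morgan]
≡ (A ∨ B) ∧ ¬(A ∧ B) ∧ ¬¬B   [double negation]
≡ (A ∨ B) ∧ (¬A ∨ ¬B) ∧ ¬¬B   [De Morgan]
≡ (A ∨ B) ∧ (¬A ∨ ¬B) ∧ B   [double negation]
≡ (¬A ∨ ¬B) ∧ B   [simplify]

(¬A ∨ ¬B) ∧ B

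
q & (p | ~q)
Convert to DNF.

q & (p | ~q)
⇔ (q & p) | (q & ~q)   (distribute & over |)
⇔ q & p   (simplify)

q & p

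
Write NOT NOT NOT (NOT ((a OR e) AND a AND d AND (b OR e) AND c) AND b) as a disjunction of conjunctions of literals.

NOT NOT NOT (NOT ((a OR e) AND a AND d AND (b OR e) AND c) AND b)
≡ NOT (NOT ((a OR e) AND a AND d AND (b OR e) AND c) AND b)   — double negation
≡ NOT NOT ((a OR e) AND a AND d AND (b OR e) AND c) OR NOT b   — De Morgan
≡ ((a OR e) AND a AND d AND (b OR e) AND c) OR NOT b   — double negation
≡ (a AND a AND d AND b AND c) OR (a AND a AND d AND e AND c) OR (e AND a AND d AND b AND c) OR (e AND a AND d AND e AND c) OR NOT b   — distribute AND over OR
≡ (a AND d AND b AND c) OR (a AND d AND e AND c) OR NOT b   — simplify

(a AND d AND b AND c) OR (a AND d AND e AND c) OR NOT b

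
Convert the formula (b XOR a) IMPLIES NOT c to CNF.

(b XOR a) IMPLIES NOT c
⇔ NOT (b XOR a) OR NOT c
⇔ NOT ((b OR a) AND NOT (b AND a)) OR NOT c
⇔ NOT (b OR a) OR NOT NOT (b AND a) OR NOT c
⇔ (NOT b AND NOT a) OR NOT NOT (b AND a) OR NOT c
⇔ (NOT b AND NOT a) OR (b AND a) OR NOT c
⇔ (NOT b OR b OR NOT c) AND (NOT b OR a OR NOT c) AND (NOT a OR b OR NOT c) AND (NOT a OR a OR NOT c)
⇔ (NOT b OR a OR NOT c) AND (NOT a OR b OR NOT c)

(NOT b OR a OR NOT c) AND (NOT a OR b OR NOT c)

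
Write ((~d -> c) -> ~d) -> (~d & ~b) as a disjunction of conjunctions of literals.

d | (~d & ~b)

((~d -> c) -> ~d) -> (~d & ~b)
⇔ ~((~d -> c) -> ~d) | (~d & ~b)   [eliminate ->]
⇔ ~(~(~d -> c) | ~d) | (~d & ~b)   [eliminate ->]
⇔ ~(~(~~d | c) | ~d) | (~d & ~b)   [eliminate ->]
⇔ (~~(~~d | c) & ~~d) | (~d & ~b)   [De Morgan]
⇔ ((~~d | c) & ~~d) | (~d & ~b)   [double negation]
⇔ ((d | c) & ~~d) | (~d & ~b)   [double negation]
⇔ ((d | c) & d) | (~d & ~b)   [double negation]
⇔ (d & d) | (c & d) | (~d & ~b)   [distribute & over |]
⇔ d | (~d & ~b)   [simplify]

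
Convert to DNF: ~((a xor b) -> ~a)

a & ~b

~((a xor b) -> ~a)
≡ ~(~(a xor b) | ~a)   — eliminate ->
≡ ~(~((a & ~b) | (~a & b)) | ~a)   — expand xor
≡ ~~((a & ~b) | (~a & b)) & ~~a   — De Morgan
≡ ((a & ~b) | (~a & b)) & ~~a   — double negation
≡ ((a & ~b) | (~a & b)) & a   — double negation
≡ (a & ~b & a) | (~a & b & a)   — distribute & over |
≡ a & ~b   — simplify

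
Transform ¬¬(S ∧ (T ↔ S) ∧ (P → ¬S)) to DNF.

S ∧ T ∧ ¬P

¬¬(S ∧ (T ↔ S) ∧ (P → ¬S))
⇔ ¬¬(S ∧ (T → S) ∧ (S → T) ∧ (P → ¬S))   — eliminate ↔
⇔ ¬¬(S ∧ (¬T ∨ S) ∧ (S → T) ∧ (P → ¬S))   — eliminate →
⇔ ¬¬(S ∧ (¬T ∨ S) ∧ (¬S ∨ T) ∧ (P → ¬S))   — eliminate →
⇔ ¬¬(S ∧ (¬T ∨ S) ∧ (¬S ∨ T) ∧ (¬P ∨ ¬S))   — eliminate →
⇔ S ∧ (¬T ∨ S) ∧ (¬S ∨ T) ∧ (¬P ∨ ¬S)   — double negation
⇔ (S ∧ ¬T ∧ ¬S ∧ ¬P) ∨ (S ∧ ¬T ∧ ¬S ∧ ¬S) ∨ (S ∧ ¬T ∧ T ∧ ¬P) ∨ (S ∧ ¬T ∧ T ∧ ¬S) ∨ (S ∧ S ∧ ¬S ∧ ¬P) ∨ (S ∧ S ∧ ¬S ∧ ¬S) ∨ (S ∧ S ∧ T ∧ ¬P) ∨ (S ∧ S ∧ T ∧ ¬S)   — distribute ∧ over ∨
⇔ S ∧ T ∧ ¬P   — simplify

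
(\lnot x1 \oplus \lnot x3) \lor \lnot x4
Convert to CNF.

(\lnot x1 \lor \lnot x3 \lor \lnot x4) \land (x1 \lor x3 \lor \lnot x4)

(\lnot x1 \oplus \lnot x3) \lor \lnot x4
≡ ((\lnot x1 \lor \lnot x3) \land \lnot (\lnot x1 \land \lnot x3)) \lor \lnot x4
≡ ((\lnot x1 \lor \lnot x3) \land (\lnot \lnot x1 \lor \lnot \lnot x3)) \lor \lnot x4
≡ ((\lnot x1 \lor \lnot x3) \land (x1 \lor \lnot \lnot x3)) \lor \lnot x4
≡ ((\lnot x1 \lor \lnot x3) \land (x1 \lor x3)) \lor \lnot x4
≡ (\lnot x1 \lor \lnot x3 \lor \lnot x4) \land (x1 \lor x3 \lor \lnot x4)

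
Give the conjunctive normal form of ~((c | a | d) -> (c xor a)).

(c | a | d) & (~c | a) & (~a | c)

~((c | a | d) -> (c xor a))
≡ ~(~(c | a | d) | (c xor a))   — eliminate ->
≡ ~(~(c | a | d) | ((c | a) & ~(c & a)))   — expand xor
≡ ~~(c | a | d) & ~((c | a) & ~(c & a))   — De Morgan
≡ (c | a | d) & ~((c | a) & ~(c & a))   — double negation
≡ (c | a | d) & (~(c | a) | ~~(c & a))   — De Morgan
≡ (c | a | d) & ((~c & ~a) | ~~(c & a))   — De Morgan
≡ (c | a | d) & ((~c & ~a) | (c & a))   — double negation
≡ (c | a | d) & (~c | c) & (~c | a) & (~a | c) & (~a | a)   — distribute | over &
≡ (c | a | d) & (~c | a) & (~a | c)   — simplify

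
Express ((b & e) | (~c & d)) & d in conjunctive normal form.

((b & e) | (~c & d)) & d
⇔ (b | ~c) & (b | d) & (e | ~c) & (e | d) & d   [distribute | over &]
⇔ (b | ~c) & (e | ~c) & d   [simplify]

(b | ~c) & (e | ~c) & d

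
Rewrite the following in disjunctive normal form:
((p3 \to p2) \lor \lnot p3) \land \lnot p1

((p3 \to p2) \lor \lnot p3) \land \lnot p1
≡ (\lnot p3 \lor p2 \lor \lnot p3) \land \lnot p1   [eliminate \to]
≡ \lnot p3 \land \lnot p1 \lor p2 \land \lnot p1 \lor \lnot p3 \land \lnot p1   [distribute \land over \lor]
≡ \lnot p3 \land \lnot p1 \lor p2 \land \lnot p1   [simplify]

\lnot p3 \land \lnot p1 \lor p2 \land \lnot p1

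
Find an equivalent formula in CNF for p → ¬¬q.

p → ¬¬q
= ¬p ∨ ¬¬q   [eliminate →]
= ¬p ∨ q   [double negation]

¬p ∨ q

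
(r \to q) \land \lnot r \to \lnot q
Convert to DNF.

r \lor \lnot q

(r \to q) \land \lnot r \to \lnot q
≡ \lnot ((r \to q) \land \lnot r) \lor \lnot q   [eliminate \to]
≡ \lnot ((\lnot r \lor q) \land \lnot r) \lor \lnot q   [eliminate \to]
≡ \lnot (\lnot r \lor q) \lor \lnot \lnot r \lor \lnot q   [De Morgan]
≡ \lnot \lnot r \land \lnot q \lor \lnot \lnot r \lor \lnot q   [De Morgan]
≡ r \land \lnot q \lor \lnot \lnot r \lor \lnot q   [double negation]
≡ r \land \lnot q \lor r \lor \lnot q   [double negation]
≡ r \lor \lnot q   [simplify]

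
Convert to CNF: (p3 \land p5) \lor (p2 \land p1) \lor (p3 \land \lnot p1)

(p3 \lor p2) \land (p3 \lor p1) \land (p5 \lor p2 \lor \lnot p1)

(p3 \land p5) \lor (p2 \land p1) \lor (p3 \land \lnot p1)
≡ (p3 \lor p2 \lor p3) \land (p3 \lor p2 \lor \lnot p1) \land (p3 \lor p1 \lor p3) \land (p3 \lor p1 \lor \lnot p1) \land (p5 \lor p2 \lor p3) \land (p5 \lor p2 \lor \lnot p1) \land (p5 \lor p1 \lor p3) \land (p5 \lor p1 \lor \lnot p1)   — distribute \lor over \land
≡ (p3 \lor p2) \land (p3 \lor p1) \land (p5 \lor p2 \lor \lnot p1)   — simplify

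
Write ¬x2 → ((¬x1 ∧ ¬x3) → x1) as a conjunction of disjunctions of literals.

¬x2 → ((¬x1 ∧ ¬x3) → x1)
≡ ¬¬x2 ∨ ((¬x1 ∧ ¬x3) → x1)   [eliminate →]
≡ ¬¬x2 ∨ ¬(¬x1 ∧ ¬x3) ∨ x1   [eliminate →]
≡ x2 ∨ ¬(¬x1 ∧ ¬x3) ∨ x1   [double negation]
≡ x2 ∨ ¬¬x1 ∨ ¬¬x3 ∨ x1   [De Morgan]
≡ x2 ∨ x1 ∨ ¬¬x3 ∨ x1   [double negation]
≡ x2 ∨ x1 ∨ x3 ∨ x1   [double negation]
≡ x2 ∨ x1 ∨ x3   [simplify]

x2 ∨ x1 ∨ x3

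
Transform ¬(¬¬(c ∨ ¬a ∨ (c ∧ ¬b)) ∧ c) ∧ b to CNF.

¬c ∧ b

¬(¬¬(c ∨ ¬a ∨ (c ∧ ¬b)) ∧ c) ∧ b
≡ (¬¬¬(c ∨ ¬a ∨ (c ∧ ¬b)) ∨ ¬c) ∧ b   (De Morgan)
≡ (¬(c ∨ ¬a ∨ (c ∧ ¬b)) ∨ ¬c) ∧ b   (double negation)
≡ ((¬c ∧ ¬¬a ∧ ¬(c ∧ ¬b)) ∨ ¬c) ∧ b   (De Morgan)
≡ ((¬c ∧ a ∧ ¬(c ∧ ¬b)) ∨ ¬c) ∧ b   (double negation)
≡ ((¬c ∧ a ∧ (¬c ∨ ¬¬b)) ∨ ¬c) ∧ b   (De Morgan)
≡ ((¬c ∧ a ∧ (¬c ∨ b)) ∨ ¬c) ∧ b   (double negation)
≡ (¬c ∨ ¬c) ∧ (a ∨ ¬c) ∧ (¬c ∨ b ∨ ¬c) ∧ b   (distribute ∨ over ∧)
≡ ¬c ∧ b   (simplify)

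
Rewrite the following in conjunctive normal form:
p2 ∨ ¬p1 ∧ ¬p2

p2 ∨ ¬p1

p2 ∨ ¬p1 ∧ ¬p2
= (p2 ∨ ¬p1) ∧ (p2 ∨ ¬p2)   — distribute ∨ over ∧
= p2 ∨ ¬p1   — simplify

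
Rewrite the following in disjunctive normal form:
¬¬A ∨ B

¬¬A ∨ B
= A ∨ B   [double negation]

A ∨ B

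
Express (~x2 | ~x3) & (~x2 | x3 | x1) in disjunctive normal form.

~x2 | (~x3 & x1)

(~x2 | ~x3) & (~x2 | x3 | x1)
= (~x2 & ~x2) | (~x2 & x3) | (~x2 & x1) | (~x3 & ~x2) | (~x3 & x3) | (~x3 & x1)   — distribute & over |
= ~x2 | (~x3 & x1)   — simplify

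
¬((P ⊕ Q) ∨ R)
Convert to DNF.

¬((P ⊕ Q) ∨ R)
= ¬((P ∧ ¬Q) ∨ (¬P ∧ Q) ∨ R)   [expand ⊕]
= ¬(P ∧ ¬Q) ∧ ¬(¬P ∧ Q) ∧ ¬R   [De Morgan]
= (¬P ∨ ¬¬Q) ∧ ¬(¬P ∧ Q) ∧ ¬R   [De Morgan]
= (¬P ∨ Q) ∧ ¬(¬P ∧ Q) ∧ ¬R   [double negation]
= (¬P ∨ Q) ∧ (¬¬P ∨ ¬Q) ∧ ¬R   [De Morgan]
= (¬P ∨ Q) ∧ (P ∨ ¬Q) ∧ ¬R   [double negation]
= (¬P ∧ P ∧ ¬R) ∨ (¬P ∧ ¬Q ∧ ¬R) ∨ (Q ∧ P ∧ ¬R) ∨ (Q ∧ ¬Q ∧ ¬R)   [distribute ∧ over ∨]
= (¬P ∧ ¬Q ∧ ¬R) ∨ (Q ∧ P ∧ ¬R)   [simplify]

(¬P ∧ ¬Q ∧ ¬R) ∨ (Q ∧ P ∧ ¬R)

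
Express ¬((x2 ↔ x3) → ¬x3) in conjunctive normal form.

(¬x3 ∨ x2) ∧ x3

¬((x2 ↔ x3) → ¬x3)
⇔ ¬(¬(x2 ↔ x3) ∨ ¬x3)   (eliminate →)
⇔ ¬(¬((x2 → x3) ∧ (x3 → x2)) ∨ ¬x3)   (eliminate ↔)
⇔ ¬(¬((¬x2 ∨ x3) ∧ (x3 → x2)) ∨ ¬x3)   (eliminate →)
⇔ ¬(¬((¬x2 ∨ x3) ∧ (¬x3 ∨ x2)) ∨ ¬x3)   (eliminate →)
⇔ ¬¬((¬x2 ∨ x3) ∧ (¬x3 ∨ x2)) ∧ ¬¬x3   (De Morgan)
⇔ (¬x2 ∨ x3) ∧ (¬x3 ∨ x2) ∧ ¬¬x3   (double negation)
⇔ (¬x2 ∨ x3) ∧ (¬x3 ∨ x2) ∧ x3   (double negation)
⇔ (¬x3 ∨ x2) ∧ x3   (simplify)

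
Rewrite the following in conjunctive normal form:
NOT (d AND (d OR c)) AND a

NOT (d AND (d OR c)) AND a
⇔ (NOT d OR NOT (d OR c)) AND a   (De Morgan)
⇔ (NOT d OR (NOT d AND NOT c)) AND a   (De Morgan)
⇔ (NOT d OR NOT d) AND (NOT d OR NOT c) AND a   (distribute OR over AND)
⇔ NOT d AND a   (simplify)

NOT d AND a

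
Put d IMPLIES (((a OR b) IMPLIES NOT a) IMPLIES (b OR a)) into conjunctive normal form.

d IMPLIES (((a OR b) IMPLIES NOT a) IMPLIES (b OR a))
= NOT d OR (((a OR b) IMPLIES NOT a) IMPLIES (b OR a))   — eliminate IMPLIES
= NOT d OR NOT ((a OR b) IMPLIES NOT a) OR b OR a   — eliminate IMPLIES
= NOT d OR NOT (NOT (a OR b) OR NOT a) OR b OR a   — eliminate IMPLIES
= NOT d OR (NOT NOT (a OR b) AND NOT NOT a) OR b OR a   — De Morgan
= NOT d OR ((a OR b) AND NOT NOT a) OR b OR a   — double negation
= NOT d OR ((a OR b) AND a) OR b OR a   — double negation
= (NOT d OR a OR b OR b OR a) AND (NOT d OR a OR b OR a)   — distribute OR over AND
= NOT d OR a OR b   — simplify

NOT d OR a OR b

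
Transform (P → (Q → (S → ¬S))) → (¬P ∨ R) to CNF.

(P → (Q → (S → ¬S))) → (¬P ∨ R)
= ¬(P → (Q → (S → ¬S))) ∨ ¬P ∨ R   — eliminate →
= ¬(¬P ∨ (Q → (S → ¬S))) ∨ ¬P ∨ R   — eliminate →
= ¬(¬P ∨ ¬Q ∨ (S → ¬S)) ∨ ¬P ∨ R   — eliminate →
= ¬(¬P ∨ ¬Q ∨ ¬S ∨ ¬S) ∨ ¬P ∨ R   — eliminate →
= (¬¬P ∧ ¬¬Q ∧ ¬¬S ∧ ¬¬S) ∨ ¬P ∨ R   — De Morgan
= (P ∧ ¬¬Q ∧ ¬¬S ∧ ¬¬S) ∨ ¬P ∨ R   — double negation
= (P ∧ Q ∧ ¬¬S ∧ ¬¬S) ∨ ¬P ∨ R   — double negation
= (P ∧ Q ∧ S ∧ ¬¬S) ∨ ¬P ∨ R   — double negation
= (P ∧ Q ∧ S ∧ S) ∨ ¬P ∨ R   — double negation
= (P ∨ ¬P ∨ R) ∧ (Q ∨ ¬P ∨ R) ∧ (S ∨ ¬P ∨ R) ∧ (S ∨ ¬P ∨ R)   — distribute ∨ over ∧
= (Q ∨ ¬P ∨ R) ∧ (S ∨ ¬P ∨ R)   — simplify

(Q ∨ ¬P ∨ R) ∧ (S ∨ ¬P ∨ R)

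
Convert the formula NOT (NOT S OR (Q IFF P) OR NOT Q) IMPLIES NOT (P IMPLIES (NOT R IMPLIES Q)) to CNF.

NOT S OR NOT Q OR P

NOT (NOT S OR (Q IFF P) OR NOT Q) IMPLIES NOT (P IMPLIES (NOT R IMPLIES Q))
⇔ NOT NOT (NOT S OR (Q IFF P) OR NOT Q) OR NOT (P IMPLIES (NOT R IMPLIES Q))   (eliminate IMPLIES)
⇔ NOT NOT (NOT S OR ((Q IMPLIES P) AND (P IMPLIES Q)) OR NOT Q) OR NOT (P IMPLIES (NOT R IMPLIES Q))   (eliminate IFF)
⇔ NOT NOT (NOT S OR ((NOT Q OR P) AND (P IMPLIES Q)) OR NOT Q) OR NOT (P IMPLIES (NOT R IMPLIES Q))   (eliminate IMPLIES)
⇔ NOT NOT (NOT S OR ((NOT Q OR P) AND (NOT P OR Q)) OR NOT Q) OR NOT (P IMPLIES (NOT R IMPLIES Q))   (eliminate IMPLIES)
⇔ NOT NOT (NOT S OR ((NOT Q OR P) AND (NOT P OR Q)) OR NOT Q) OR NOT (NOT P OR (NOT R IMPLIES Q))   (eliminate IMPLIES)
⇔ NOT NOT (NOT S OR ((NOT Q OR P) AND (NOT P OR Q)) OR NOT Q) OR NOT (NOT P OR NOT NOT R OR Q)   (eliminate IMPLIES)
⇔ NOT S OR ((NOT Q OR P) AND (NOT P OR Q)) OR NOT Q OR NOT (NOT P OR NOT NOT R OR Q)   (double negation)
⇔ NOT S OR ((NOT Q OR P) AND (NOT P OR Q)) OR NOT Q OR (NOT NOT P AND NOT NOT NOT R AND NOT Q)   (De Morgan)
⇔ NOT S OR ((NOT Q OR P) AND (NOT P OR Q)) OR NOT Q OR (P AND NOT NOT NOT R AND NOT Q)   (double negation)
⇔ NOT S OR ((NOT Q OR P) AND (NOT P OR Q)) OR NOT Q OR (P AND NOT R AND NOT Q)   (double negation)
⇔ (NOT S OR NOT Q OR P OR NOT Q OR P) AND (NOT S OR NOT Q OR P OR NOT Q OR NOT R) AND (NOT S OR NOT Q OR P OR NOT Q OR NOT Q) AND (NOT S OR NOT P OR Q OR NOT Q OR P) AND (NOT S OR NOT P OR Q OR NOT Q OR NOT R) AND (NOT S OR NOT P OR Q OR NOT Q OR NOT Q)   (distribute OR over AND)
⇔ NOT S OR NOT Q OR P   (simplify)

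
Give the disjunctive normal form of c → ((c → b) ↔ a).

¬c ∨ (c ∧ ¬b ∧ ¬a) ∨ (a ∧ b)

c → ((c → b) ↔ a)
⇔ ¬c ∨ ((c → b) ↔ a)   [eliminate →]
⇔ ¬c ∨ (((c → b) → a) ∧ (a → (c → b)))   [eliminate ↔]
⇔ ¬c ∨ ((¬(c → b) ∨ a) ∧ (a → (c → b)))   [eliminate →]
⇔ ¬c ∨ ((¬(¬c ∨ b) ∨ a) ∧ (a → (c → b)))   [eliminate →]
⇔ ¬c ∨ ((¬(¬c ∨ b) ∨ a) ∧ (¬a ∨ (c → b)))   [eliminate →]
⇔ ¬c ∨ ((¬(¬c ∨ b) ∨ a) ∧ (¬a ∨ ¬c ∨ b))   [eliminate →]
⇔ ¬c ∨ (((¬¬c ∧ ¬b) ∨ a) ∧ (¬a ∨ ¬c ∨ b))   [De Morgan]
⇔ ¬c ∨ (((c ∧ ¬b) ∨ a) ∧ (¬a ∨ ¬c ∨ b))   [double negation]
⇔ ¬c ∨ (c ∧ ¬b ∧ ¬a) ∨ (c ∧ ¬b ∧ ¬c) ∨ (c ∧ ¬b ∧ b) ∨ (a ∧ ¬a) ∨ (a ∧ ¬c) ∨ (a ∧ b)   [distribute ∧ over ∨]
⇔ ¬c ∨ (c ∧ ¬b ∧ ¬a) ∨ (a ∧ b)   [simplify]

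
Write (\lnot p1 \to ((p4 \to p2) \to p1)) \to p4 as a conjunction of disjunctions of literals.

(\lnot p1 \to ((p4 \to p2) \to p1)) \to p4
= \lnot (\lnot p1 \to ((p4 \to p2) \to p1)) \lor p4   [eliminate \to]
= \lnot (\lnot \lnot p1 \lor ((p4 \to p2) \to p1)) \lor p4   [eliminate \to]
= \lnot (\lnot \lnot p1 \lor \lnot (p4 \to p2) \lor p1) \lor p4   [eliminate \to]
= \lnot (\lnot \lnot p1 \lor \lnot (\lnot p4 \lor p2) \lor p1) \lor p4   [eliminate \to]
= \lnot \lnot \lnot p1 \land \lnot \lnot (\lnot p4 \lor p2) \land \lnot p1 \lor p4   [De Morgan]
= \lnot p1 \land \lnot \lnot (\lnot p4 \lor p2) \land \lnot p1 \lor p4   [double negation]
= \lnot p1 \land (\lnot p4 \lor p2) \land \lnot p1 \lor p4   [double negation]
= (\lnot p1 \lor p4) \land (\lnot p4 \lor p2 \lor p4) \land (\lnot p1 \lor p4)   [distribute \lor over \land]
= \lnot p1 \lor p4   [simplify]

\lnot p1 \lor p4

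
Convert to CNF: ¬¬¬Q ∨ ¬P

¬Q ∨ ¬P

¬¬¬Q ∨ ¬P
⇔ ¬Q ∨ ¬P   — double negation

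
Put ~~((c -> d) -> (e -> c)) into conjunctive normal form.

~~((c -> d) -> (e -> c))
≡ ~~(~(c -> d) | (e -> c))   [eliminate ->]
≡ ~~(~(~c | d) | (e -> c))   [eliminate ->]
≡ ~~(~(~c | d) | ~e | c)   [eliminate ->]
≡ ~(~c | d) | ~e | c   [double negation]
≡ (~~c & ~d) | ~e | c   [De Morgan]
≡ (c & ~d) | ~e | c   [double negation]
≡ (c | ~e | c) & (~d | ~e | c)   [distribute | over &]
≡ c | ~e   [simplify]

c | ~e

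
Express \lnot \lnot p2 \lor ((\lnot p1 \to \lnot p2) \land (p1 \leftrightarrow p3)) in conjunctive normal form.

\lnot \lnot p2 \lor ((\lnot p1 \to \lnot p2) \land (p1 \leftrightarrow p3))
≡ \lnot \lnot p2 \lor ((\lnot \lnot p1 \lor \lnot p2) \land (p1 \leftrightarrow p3))   [eliminate \to]
≡ \lnot \lnot p2 \lor ((\lnot \lnot p1 \lor \lnot p2) \land (p1 \to p3) \land (p3 \to p1))   [eliminate \leftrightarrow]
≡ \lnot \lnot p2 \lor ((\lnot \lnot p1 \lor \lnot p2) \land (\lnot p1 \lor p3) \land (p3 \to p1))   [eliminate \to]
≡ \lnot \lnot p2 \lor ((\lnot \lnot p1 \lor \lnot p2) \land (\lnot p1 \lor p3) \land (\lnot p3 \lor p1))   [eliminate \to]
≡ p2 \lor ((\lnot \lnot p1 \lor \lnot p2) \land (\lnot p1 \lor p3) \land (\lnot p3 \lor p1))   [double negation]
≡ p2 \lor ((p1 \lor \lnot p2) \land (\lnot p1 \lor p3) \land (\lnot p3 \lor p1))   [double negation]
≡ (p2 \lor p1 \lor \lnot p2) \land (p2 \lor \lnot p1 \lor p3) \land (p2 \lor \lnot p3 \lor p1)   [distribute \lor over \land]
≡ (p2 \lor \lnot p1 \lor p3) \land (p2 \lor \lnot p3 \lor p1)   [simplify]

(p2 \lor \lnot p1 \lor p3) \land (p2 \lor \lnot p3 \lor p1)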